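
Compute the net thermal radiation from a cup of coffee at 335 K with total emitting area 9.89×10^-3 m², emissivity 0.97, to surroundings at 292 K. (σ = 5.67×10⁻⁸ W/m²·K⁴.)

Q ≈ 2.90 W

Q = εσA(T⁴ − T_s⁴). T⁴ − T_s⁴ = (335)⁴ − (292)⁴ = 1.26×10^10 − 7.27×10^9 = 5.32×10^9 K⁴.
Q = 0.97 × 5.67×10⁻⁸ × 9.89×10^-3 × 5.32×10^9 = 2.90 W.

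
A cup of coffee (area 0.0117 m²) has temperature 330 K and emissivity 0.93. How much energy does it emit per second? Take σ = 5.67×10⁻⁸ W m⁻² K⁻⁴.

P ≈ 7.32 W

P = εσAT⁴ = 0.93 × 5.67×10⁻⁸ × 0.0117 × (330)⁴ = 0.93 × 5.67×10⁻⁸ × 0.0117 × 1.19×10^10.
P = 7.32 W.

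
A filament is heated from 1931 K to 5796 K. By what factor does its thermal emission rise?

ratio ≈ 81.2

P ∝ T⁴, so the ratio is (5796/1931)⁴ = (3.002)⁴ = 81.2.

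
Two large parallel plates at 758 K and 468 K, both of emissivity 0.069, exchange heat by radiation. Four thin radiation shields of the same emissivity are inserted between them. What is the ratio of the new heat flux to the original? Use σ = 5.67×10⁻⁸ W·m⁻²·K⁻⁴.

ratio ≈ 0.200

With N identical shields there are N+1 = 5 gaps in series, each with the same radiative resistance, so the flux falls to 1/(N+1) of its unshielded value.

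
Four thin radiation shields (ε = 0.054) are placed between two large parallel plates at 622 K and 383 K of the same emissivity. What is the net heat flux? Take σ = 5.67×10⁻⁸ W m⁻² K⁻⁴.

Each of the 5 gaps contributes resistance (2/ε − 1) = 2/0.054 − 1 = 36.04; total = 180.2.
q = σ(T₁⁴ − T₂⁴) / 180.2 = 5.67×10⁻⁸ × 1.28×10^11 / 180.2 = 40.3 W/m².

q ≈ 40.3 W/m²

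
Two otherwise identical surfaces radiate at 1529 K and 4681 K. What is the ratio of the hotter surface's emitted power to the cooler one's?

P ∝ T⁴, so the ratio is (4681/1529)⁴ = (3.061)⁴ = 87.8.

ratio ≈ 87.8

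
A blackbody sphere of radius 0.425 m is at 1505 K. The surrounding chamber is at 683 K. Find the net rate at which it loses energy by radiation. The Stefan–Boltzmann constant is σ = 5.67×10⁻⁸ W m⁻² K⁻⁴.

A = 4πr² = 4π × (0.425)² = 2.27 m².
Q = σA(T⁴ − T_s⁴). T⁴ − T_s⁴ = (1505)⁴ − (683)⁴ = 5.13×10^12 − 2.18×10^11 = 4.91×10^12 K⁴.
Q = 5.67×10⁻⁸ × 2.27 × 4.91×10^12 = 6.32×10^5 W.

Q ≈ 6.32×10^5 W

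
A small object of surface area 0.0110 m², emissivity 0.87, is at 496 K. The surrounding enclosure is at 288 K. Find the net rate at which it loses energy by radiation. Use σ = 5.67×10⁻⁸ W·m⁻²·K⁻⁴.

Q ≈ 29.1 W

Q = εσA(T⁴ − T_s⁴). T⁴ − T_s⁴ = (496)⁴ − (288)⁴ = 6.05×10^10 − 6.88×10^9 = 5.36×10^10 K⁴.
Q = 0.87 × 5.67×10⁻⁸ × 0.0110 × 5.36×10^10 = 29.1 W.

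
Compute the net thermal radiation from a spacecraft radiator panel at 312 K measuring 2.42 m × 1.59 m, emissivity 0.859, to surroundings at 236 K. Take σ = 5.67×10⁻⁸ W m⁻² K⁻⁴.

A = 2.42 × 1.59 = 3.85 m².
Q = εσA(T⁴ − T_s⁴). T⁴ − T_s⁴ = (312)⁴ − (236)⁴ = 9.48×10^9 − 3.10×10^9 = 6.37×10^9 K⁴.
Q = 0.859 × 5.67×10⁻⁸ × 3.85 × 6.37×10^9 = 1190 W.

Q ≈ 1190 W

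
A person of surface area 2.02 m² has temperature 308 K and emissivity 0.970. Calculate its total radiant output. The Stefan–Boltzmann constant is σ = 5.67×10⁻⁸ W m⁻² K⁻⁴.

Stefan–Boltzmann: P = εσAT⁴ = 0.970 × 5.67×10⁻⁸ × 2.02 × (308)⁴ = 0.970 × 5.67×10⁻⁸ × 2.02 × 9.00×10^9.
P = 1000 W.

P ≈ 1000 W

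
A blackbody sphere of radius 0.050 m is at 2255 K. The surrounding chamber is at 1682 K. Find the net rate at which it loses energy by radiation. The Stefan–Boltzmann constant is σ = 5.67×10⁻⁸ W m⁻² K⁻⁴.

Q ≈ 31800 W

A = 4πr² = 4π × (0.050)² = 0.0314 m².
Q = σA(T⁴ − T_s⁴). T⁴ − T_s⁴ = (2255)⁴ − (1682)⁴ = 2.59×10^13 − 8.00×10^12 = 1.79×10^13 K⁴.
Q = 5.67×10⁻⁸ × 0.0314 × 1.79×10^13 = 31800 W.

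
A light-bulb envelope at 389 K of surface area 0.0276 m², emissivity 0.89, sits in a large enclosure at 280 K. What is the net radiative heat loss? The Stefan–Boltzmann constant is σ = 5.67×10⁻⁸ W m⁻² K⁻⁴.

Q = εσA(T⁴ − T_s⁴). T⁴ − T_s⁴ = (389)⁴ − (280)⁴ = 2.29×10^10 − 6.15×10^9 = 1.68×10^10 K⁴.
Q = 0.89 × 5.67×10⁻⁸ × 0.0276 × 1.68×10^10 = 23.3 W.

Q ≈ 23.3 W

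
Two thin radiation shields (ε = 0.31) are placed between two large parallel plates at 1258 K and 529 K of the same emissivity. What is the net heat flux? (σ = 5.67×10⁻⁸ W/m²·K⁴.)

q ≈ 8410 W/m²

Each of the 3 gaps contributes resistance (2/ε − 1) = 2/0.31 − 1 = 5.452; total = 16.35.
q = σ(T₁⁴ − T₂⁴) / 16.35 = 5.67×10⁻⁸ × 2.43×10^12 / 16.35 = 8410 W/m².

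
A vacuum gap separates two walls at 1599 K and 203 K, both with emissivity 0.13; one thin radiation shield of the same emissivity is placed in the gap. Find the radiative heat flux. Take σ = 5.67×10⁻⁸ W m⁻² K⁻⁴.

q ≈ 12900 W/m²

Each of the 2 gaps contributes resistance (2/ε − 1) = 2/0.13 − 1 = 14.38; total = 28.77.
q = σ(T₁⁴ − T₂⁴) / 28.77 = 5.67×10⁻⁸ × 6.54×10^12 / 28.77 = 12900 W/m².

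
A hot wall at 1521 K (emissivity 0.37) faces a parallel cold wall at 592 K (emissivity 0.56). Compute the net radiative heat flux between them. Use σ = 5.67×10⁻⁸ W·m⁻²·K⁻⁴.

q ≈ 85000 W/m²

For two large parallel gray plates, q = σ(T₁⁴ − T₂⁴) / (1/ε₁ + 1/ε₂ − 1).
1/ε₁ + 1/ε₂ − 1 = 1/0.37 + 1/0.56 − 1 = 3.488.
T₁⁴ − T₂⁴ = 5.35×10^12 − 1.23×10^11 = 5.23×10^12 K⁴.
q = 5.67×10⁻⁸ × 5.23×10^12 / 3.488 = 85000 W/m².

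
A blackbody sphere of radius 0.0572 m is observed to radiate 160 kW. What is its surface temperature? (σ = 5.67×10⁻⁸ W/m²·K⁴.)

T ≈ 2880 K

A = 4πr² = 4π × (0.0572)² = 0.0411 m².
From P = σAT⁴, T = (P / σA)^(1/4) = (1.60×10^5 / (5.67×10⁻⁸ × 0.0411))^(1/4).
T = (6.86×10^13)^(1/4) = 2880 K.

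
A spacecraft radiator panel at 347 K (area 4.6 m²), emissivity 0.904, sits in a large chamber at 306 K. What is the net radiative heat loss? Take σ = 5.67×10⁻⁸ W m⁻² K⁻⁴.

Q = εσA(T⁴ − T_s⁴). T⁴ − T_s⁴ = (347)⁴ − (306)⁴ = 1.45×10^10 − 8.77×10^9 = 5.73×10^9 K⁴.
Q = 0.904 × 5.67×10⁻⁸ × 4.60 × 5.73×10^9 = 1350 W.

Q ≈ 1350 W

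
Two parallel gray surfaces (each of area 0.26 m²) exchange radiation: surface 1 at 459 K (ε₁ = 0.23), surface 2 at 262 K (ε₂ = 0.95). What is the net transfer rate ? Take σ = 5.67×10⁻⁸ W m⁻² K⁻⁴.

For two large parallel gray plates, q = σ(T₁⁴ − T₂⁴) / (1/ε₁ + 1/ε₂ − 1).
1/ε₁ + 1/ε₂ − 1 = 1/0.23 + 1/0.95 − 1 = 4.400.
T₁⁴ − T₂⁴ = 4.44×10^10 − 4.71×10^9 = 3.97×10^10 K⁴.
q = 5.67×10⁻⁸ × 3.97×10^10 / 4.400 = 511 W/m².
Q = q·A = 511 × 0.26 = 133 W.

Q ≈ 133 W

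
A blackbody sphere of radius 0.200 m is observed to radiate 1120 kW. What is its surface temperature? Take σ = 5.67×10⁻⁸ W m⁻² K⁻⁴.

T ≈ 2500 K

A = 4πr² = 4π × (0.200)² = 0.503 m².
From P = σAT⁴, T = (P / σA)^(1/4) = (1.12×10^6 / (5.67×10⁻⁸ × 0.503))^(1/4).
T = (3.93×10^13)^(1/4) = 2500 K.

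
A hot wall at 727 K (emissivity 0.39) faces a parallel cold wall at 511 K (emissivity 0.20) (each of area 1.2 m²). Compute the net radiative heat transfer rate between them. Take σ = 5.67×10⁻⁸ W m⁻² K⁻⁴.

For two large parallel gray plates, q = σ(T₁⁴ − T₂⁴) / (1/ε₁ + 1/ε₂ − 1).
1/ε₁ + 1/ε₂ − 1 = 1/0.39 + 1/0.20 − 1 = 6.564.
T₁⁴ − T₂⁴ = 2.79×10^11 − 6.82×10^10 = 2.11×10^11 K⁴.
q = 5.67×10⁻⁸ × 2.11×10^11 / 6.564 = 1820 W/m².
Q = q·A = 1820 × 1.2 = 2190 W.

Q ≈ 2190 W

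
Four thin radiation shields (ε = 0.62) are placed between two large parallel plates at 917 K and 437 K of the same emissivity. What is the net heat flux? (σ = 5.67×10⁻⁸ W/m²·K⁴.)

Each of the 5 gaps contributes resistance (2/ε − 1) = 2/0.62 − 1 = 2.226; total = 11.13.
q = σ(T₁⁴ − T₂⁴) / 11.13 = 5.67×10⁻⁸ × 6.71×10^11 / 11.13 = 3420 W/m².

q ≈ 3420 W/m²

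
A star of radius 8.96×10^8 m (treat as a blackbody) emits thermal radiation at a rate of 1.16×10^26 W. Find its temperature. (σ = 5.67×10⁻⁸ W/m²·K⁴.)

T ≈ 3770 K

A = 4πr² = 4π × (8.96×10^8)² = 1.01×10^19 m².
From P = σAT⁴, T = (P / σA)^(1/4) = (1.16×10^26 / (5.67×10⁻⁸ × 1.01×10^19))^(1/4).
T = (2.03×10^14)^(1/4) = 3770 K.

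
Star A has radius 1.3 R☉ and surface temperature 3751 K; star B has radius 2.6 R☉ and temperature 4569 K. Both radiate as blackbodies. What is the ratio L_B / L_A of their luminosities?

L = 4πR²σT⁴ ∝ R²T⁴, so L_B/L_A = (2.6/1.3)² × (4569/3751)⁴ = 4.00 × 2.20 = 8.81.

L_B/L_A ≈ 8.81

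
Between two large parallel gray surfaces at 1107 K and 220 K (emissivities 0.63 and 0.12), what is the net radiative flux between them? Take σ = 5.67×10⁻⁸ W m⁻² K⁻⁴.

For two large parallel gray plates, q = σ(T₁⁴ − T₂⁴) / (1/ε₁ + 1/ε₂ − 1).
1/ε₁ + 1/ε₂ − 1 = 1/0.63 + 1/0.12 − 1 = 8.921.
T₁⁴ − T₂⁴ = 1.50×10^12 − 2.34×10^9 = 1.50×10^12 K⁴.
q = 5.67×10⁻⁸ × 1.50×10^12 / 8.921 = 9530 W/m².

q ≈ 9530 W/m²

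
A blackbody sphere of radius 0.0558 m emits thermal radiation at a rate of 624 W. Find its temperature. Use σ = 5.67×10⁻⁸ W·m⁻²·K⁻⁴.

T ≈ 728 K

A = 4πr² = 4π × (0.0558)² = 0.0391 m².
From P = σAT⁴, T = (P / σA)^(1/4) = (624 / (5.67×10⁻⁸ × 0.0391))^(1/4).
T = (2.81×10^11)^(1/4) = 728 K.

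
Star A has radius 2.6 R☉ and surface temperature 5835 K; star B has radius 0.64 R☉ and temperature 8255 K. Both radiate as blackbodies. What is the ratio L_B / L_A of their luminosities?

L = 4πR²σT⁴ ∝ R²T⁴, so L_B/L_A = (0.64/2.6)² × (8255/5835)⁴ = 0.0606 × 4.01 = 0.243.

L_B/L_A ≈ 0.243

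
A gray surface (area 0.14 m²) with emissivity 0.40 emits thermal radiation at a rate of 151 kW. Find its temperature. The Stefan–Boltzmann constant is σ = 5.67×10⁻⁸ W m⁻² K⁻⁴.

T ≈ 2630 K

From P = εσAT⁴, T = (P / εσA)^(1/4) = (1.51×10^5 / (0.40 × 5.67×10⁻⁸ × 0.140))^(1/4).
T = (4.76×10^13)^(1/4) = 2630 K.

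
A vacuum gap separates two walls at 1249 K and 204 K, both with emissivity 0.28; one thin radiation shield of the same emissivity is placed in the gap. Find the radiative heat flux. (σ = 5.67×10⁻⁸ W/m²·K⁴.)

q ≈ 11200 W/m²

Each of the 2 gaps contributes resistance (2/ε − 1) = 2/0.28 − 1 = 6.143; total = 12.29.
q = σ(T₁⁴ − T₂⁴) / 12.29 = 5.67×10⁻⁸ × 2.43×10^12 / 12.29 = 11200 W/m².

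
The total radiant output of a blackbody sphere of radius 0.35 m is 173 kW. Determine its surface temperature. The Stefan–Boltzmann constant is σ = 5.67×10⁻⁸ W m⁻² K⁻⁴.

A = 4πr² = 4π × (0.35)² = 1.54 m².
From P = σAT⁴, T = (P / σA)^(1/4) = (1.73×10^5 / (5.67×10⁻⁸ × 1.54))^(1/4).
T = (1.98×10^12)^(1/4) = 1190 K.

T ≈ 1190 K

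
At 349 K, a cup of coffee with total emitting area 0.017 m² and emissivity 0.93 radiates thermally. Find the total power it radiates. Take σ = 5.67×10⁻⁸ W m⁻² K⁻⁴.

P = εσAT⁴ = 0.93 × 5.67×10⁻⁸ × 0.0170 × (349)⁴ = 0.93 × 5.67×10⁻⁸ × 0.0170 × 1.48×10^10.
P = 13.3 W.

P ≈ 13.3 W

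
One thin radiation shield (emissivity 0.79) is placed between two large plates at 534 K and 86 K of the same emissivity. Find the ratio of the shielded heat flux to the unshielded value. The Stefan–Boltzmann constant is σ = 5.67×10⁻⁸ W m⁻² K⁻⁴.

With N identical shields there are N+1 = 2 gaps in series, each with the same radiative resistance, so the flux falls to 1/(N+1) of its unshielded value.

ratio ≈ 0.500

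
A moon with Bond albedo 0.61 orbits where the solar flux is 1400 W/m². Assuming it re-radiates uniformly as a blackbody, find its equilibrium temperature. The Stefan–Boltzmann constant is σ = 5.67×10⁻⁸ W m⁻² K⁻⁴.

T ≈ 222 K

Power absorbed = (1−a)S·πR²; power emitted = 4πR²σT⁴. Equating and cancelling πR²:
T = ((1−a)S / 4σ)^(1/4) = (546 / (4 × 5.67×10⁻⁸))^(1/4) = (2.41×10^9)^(1/4).
T = 222 K.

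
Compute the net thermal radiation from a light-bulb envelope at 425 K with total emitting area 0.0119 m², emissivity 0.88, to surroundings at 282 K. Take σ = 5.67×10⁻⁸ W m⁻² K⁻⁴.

Q ≈ 15.6 W

Q = εσA(T⁴ − T_s⁴). T⁴ − T_s⁴ = (425)⁴ − (282)⁴ = 3.26×10^10 − 6.32×10^9 = 2.63×10^10 K⁴.
Q = 0.88 × 5.67×10⁻⁸ × 0.0119 × 2.63×10^10 = 15.6 W.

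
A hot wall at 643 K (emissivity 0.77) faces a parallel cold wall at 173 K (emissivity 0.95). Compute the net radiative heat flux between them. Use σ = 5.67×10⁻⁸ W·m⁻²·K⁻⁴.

q ≈ 7130 W/m²

For two large parallel gray plates, q = σ(T₁⁴ − T₂⁴) / (1/ε₁ + 1/ε₂ − 1).
1/ε₁ + 1/ε₂ − 1 = 1/0.77 + 1/0.95 − 1 = 1.351.
T₁⁴ − T₂⁴ = 1.71×10^11 − 8.96×10^8 = 1.70×10^11 K⁴.
q = 5.67×10⁻⁸ × 1.70×10^11 / 1.351 = 7130 W/m².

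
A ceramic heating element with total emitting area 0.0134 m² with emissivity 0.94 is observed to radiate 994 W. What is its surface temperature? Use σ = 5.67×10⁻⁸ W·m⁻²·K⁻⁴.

From P = εσAT⁴, T = (P / εσA)^(1/4) = (994 / (0.94 × 5.67×10⁻⁸ × 0.0134))^(1/4).
T = (1.39×10^12)^(1/4) = 1090 K.

T ≈ 1090 K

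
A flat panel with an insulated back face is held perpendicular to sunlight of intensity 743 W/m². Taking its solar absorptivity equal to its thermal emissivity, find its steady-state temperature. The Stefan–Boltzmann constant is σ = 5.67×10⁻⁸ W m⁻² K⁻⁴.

Absorbed flux αS = emitted flux εσT⁴ (one radiating face); with α = ε, T = (S/σ)^(1/4).
T = (743 / 5.67×10⁻⁸)^(1/4) = (1.31×10^10)^(1/4).
T = 338 K.

T ≈ 338 K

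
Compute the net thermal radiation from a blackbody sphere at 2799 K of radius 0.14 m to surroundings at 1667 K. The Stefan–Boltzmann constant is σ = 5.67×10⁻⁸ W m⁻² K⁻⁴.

Q ≈ 7.49×10^5 W

A = 4πr² = 4π × (0.14)² = 0.246 m².
Q = σA(T⁴ − T_s⁴). T⁴ − T_s⁴ = (2799)⁴ − (1667)⁴ = 6.14×10^13 − 7.72×10^12 = 5.37×10^13 K⁴.
Q = 5.67×10⁻⁸ × 0.246 × 5.37×10^13 = 7.49×10^5 W.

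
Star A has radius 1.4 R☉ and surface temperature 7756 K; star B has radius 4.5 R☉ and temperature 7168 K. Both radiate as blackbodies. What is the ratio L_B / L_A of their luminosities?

L_B/L_A ≈ 7.54

L = 4πR²σT⁴ ∝ R²T⁴, so L_B/L_A = (4.5/1.4)² × (7168/7756)⁴ = 10.3 × 0.730 = 7.54.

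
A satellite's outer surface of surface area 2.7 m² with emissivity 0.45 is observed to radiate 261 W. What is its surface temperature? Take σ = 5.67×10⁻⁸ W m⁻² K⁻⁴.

From P = εσAT⁴, T = (P / εσA)^(1/4) = (261 / (0.45 × 5.67×10⁻⁸ × 2.70))^(1/4).
T = (3.79×10^9)^(1/4) = 248 K.

T ≈ 248 K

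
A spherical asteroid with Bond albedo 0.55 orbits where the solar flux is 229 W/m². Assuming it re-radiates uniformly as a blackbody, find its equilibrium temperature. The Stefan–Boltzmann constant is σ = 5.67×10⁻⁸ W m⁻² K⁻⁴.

Power absorbed = (1−a)S·πR²; power emitted = 4πR²σT⁴. Equating and cancelling πR²:
T = ((1−a)S / 4σ)^(1/4) = (103 / (4 × 5.67×10⁻⁸))^(1/4) = (4.54×10^8)^(1/4).
T = 146 K.

T ≈ 146 K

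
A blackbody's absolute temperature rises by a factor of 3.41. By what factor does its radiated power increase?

factor ≈ 135

P ∝ T⁴, so the power scales as (3.41)⁴ = 135.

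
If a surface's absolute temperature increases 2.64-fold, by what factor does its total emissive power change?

P ∝ T⁴, so the power scales as (2.64)⁴ = 48.6.

factor ≈ 48.6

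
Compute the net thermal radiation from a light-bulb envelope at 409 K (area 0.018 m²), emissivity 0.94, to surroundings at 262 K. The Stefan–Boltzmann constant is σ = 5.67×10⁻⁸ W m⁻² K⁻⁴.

Q = εσA(T⁴ − T_s⁴). T⁴ − T_s⁴ = (409)⁴ − (262)⁴ = 2.80×10^10 − 4.71×10^9 = 2.33×10^10 K⁴.
Q = 0.94 × 5.67×10⁻⁸ × 0.0180 × 2.33×10^10 = 22.3 W.

Q ≈ 22.3 W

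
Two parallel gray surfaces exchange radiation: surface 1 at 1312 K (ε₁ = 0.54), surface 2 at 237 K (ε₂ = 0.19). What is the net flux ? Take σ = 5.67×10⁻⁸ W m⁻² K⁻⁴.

q ≈ 27400 W/m²

For two large parallel gray plates, q = σ(T₁⁴ − T₂⁴) / (1/ε₁ + 1/ε₂ − 1).
1/ε₁ + 1/ε₂ − 1 = 1/0.54 + 1/0.19 − 1 = 6.115.
T₁⁴ − T₂⁴ = 2.96×10^12 − 3.15×10^9 = 2.96×10^12 K⁴.
q = 5.67×10⁻⁸ × 2.96×10^12 / 6.115 = 27400 W/m².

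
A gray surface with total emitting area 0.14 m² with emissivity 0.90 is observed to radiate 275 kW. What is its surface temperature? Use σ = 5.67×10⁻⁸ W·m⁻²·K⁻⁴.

T ≈ 2490 K

From P = εσAT⁴, T = (P / εσA)^(1/4) = (2.75×10^5 / (0.90 × 5.67×10⁻⁸ × 0.140))^(1/4).
T = (3.85×10^13)^(1/4) = 2490 K.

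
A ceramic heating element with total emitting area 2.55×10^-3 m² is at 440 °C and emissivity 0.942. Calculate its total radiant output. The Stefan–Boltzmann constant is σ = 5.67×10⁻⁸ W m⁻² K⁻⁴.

440 °C = 713 K.
Stefan–Boltzmann: P = εσAT⁴ = 0.942 × 5.67×10⁻⁸ × 2.55×10^-3 × (713)⁴ = 0.942 × 5.67×10⁻⁸ × 2.55×10^-3 × 2.58×10^11.
P = 35.2 W.

P ≈ 35.2 W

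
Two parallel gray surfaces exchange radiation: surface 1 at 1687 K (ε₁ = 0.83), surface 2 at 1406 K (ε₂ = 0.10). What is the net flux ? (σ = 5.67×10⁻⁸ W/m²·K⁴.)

q ≈ 23300 W/m²

For two large parallel gray plates, q = σ(T₁⁴ − T₂⁴) / (1/ε₁ + 1/ε₂ − 1).
1/ε₁ + 1/ε₂ − 1 = 1/0.83 + 1/0.10 − 1 = 10.20.
T₁⁴ − T₂⁴ = 8.10×10^12 − 3.91×10^12 = 4.19×10^12 K⁴.
q = 5.67×10⁻⁸ × 4.19×10^12 / 10.20 = 23300 W/m².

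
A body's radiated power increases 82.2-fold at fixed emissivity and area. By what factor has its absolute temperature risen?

P ∝ T⁴ ⇒ T ∝ P^(1/4), so T scales by (82.2)^(1/4) = 3.01.

factor ≈ 3.01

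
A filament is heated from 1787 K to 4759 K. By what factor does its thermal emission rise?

ratio ≈ 50.3

P ∝ T⁴, so the ratio is (4759/1787)⁴ = (2.663)⁴ = 50.3.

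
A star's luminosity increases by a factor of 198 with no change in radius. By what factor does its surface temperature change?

factor ≈ 3.75

P ∝ T⁴ ⇒ T ∝ P^(1/4), so T scales by (198)^(1/4) = 3.75.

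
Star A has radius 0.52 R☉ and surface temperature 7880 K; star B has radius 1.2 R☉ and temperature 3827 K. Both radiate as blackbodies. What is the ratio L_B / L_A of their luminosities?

L_B/L_A ≈ 0.296

L = 4πR²σT⁴ ∝ R²T⁴, so L_B/L_A = (1.2/0.52)² × (3827/7880)⁴ = 5.33 × 0.0556 = 0.296.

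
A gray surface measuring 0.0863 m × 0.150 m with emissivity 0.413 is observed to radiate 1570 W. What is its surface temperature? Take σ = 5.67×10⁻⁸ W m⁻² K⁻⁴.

T ≈ 1510 K

A = 0.0863 × 0.150 = 0.0129 m².
From P = εσAT⁴, T = (P / εσA)^(1/4) = (1570 / (0.413 × 5.67×10⁻⁸ × 0.0129))^(1/4).
T = (5.18×10^12)^(1/4) = 1510 K.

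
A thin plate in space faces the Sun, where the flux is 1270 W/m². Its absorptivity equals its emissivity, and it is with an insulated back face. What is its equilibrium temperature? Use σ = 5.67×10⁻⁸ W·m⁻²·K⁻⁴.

T ≈ 387 K

Absorbed flux αS = emitted flux εσT⁴ (one radiating face); with α = ε, T = (S/σ)^(1/4).
T = (1270 / 5.67×10⁻⁸)^(1/4) = (2.24×10^10)^(1/4).
T = 387 K.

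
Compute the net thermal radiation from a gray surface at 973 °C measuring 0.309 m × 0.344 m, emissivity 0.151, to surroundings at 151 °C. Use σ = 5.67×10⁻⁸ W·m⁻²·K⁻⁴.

A = 0.309 × 0.344 = 0.106 m².
Convert: 973 °C = 1246 K; 151 °C = 424 K.
Q = εσA(T⁴ − T_s⁴). T⁴ − T_s⁴ = (1246)⁴ − (424)⁴ = 2.41×10^12 − 3.23×10^10 = 2.38×10^12 K⁴.
Q = 0.151 × 5.67×10⁻⁸ × 0.106 × 2.38×10^12 = 2160 W.

Q ≈ 2160 W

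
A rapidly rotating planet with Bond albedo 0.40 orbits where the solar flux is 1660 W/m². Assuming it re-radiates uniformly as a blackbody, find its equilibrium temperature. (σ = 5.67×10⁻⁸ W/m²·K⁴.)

Power absorbed = (1−a)S·πR²; power emitted = 4πR²σT⁴. Equating and cancelling πR²:
T = ((1−a)S / 4σ)^(1/4) = (996 / (4 × 5.67×10⁻⁸))^(1/4) = (4.39×10^9)^(1/4).
T = 257 K.

T ≈ 257 K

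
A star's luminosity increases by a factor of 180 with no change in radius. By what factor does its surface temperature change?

factor ≈ 3.66

P ∝ T⁴ ⇒ T ∝ P^(1/4), so T scales by (180)^(1/4) = 3.66.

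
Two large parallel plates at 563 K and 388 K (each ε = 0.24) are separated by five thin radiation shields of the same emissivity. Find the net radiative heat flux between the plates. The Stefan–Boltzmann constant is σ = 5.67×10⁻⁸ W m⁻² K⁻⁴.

q ≈ 100 W/m²

Each of the 6 gaps contributes resistance (2/ε − 1) = 2/0.24 − 1 = 7.333; total = 44.00.
q = σ(T₁⁴ − T₂⁴) / 44.00 = 5.67×10⁻⁸ × 7.78×10^10 / 44.00 = 100 W/m².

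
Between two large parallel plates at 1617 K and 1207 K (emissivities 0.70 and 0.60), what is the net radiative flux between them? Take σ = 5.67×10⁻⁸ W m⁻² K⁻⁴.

For two large parallel gray plates, q = σ(T₁⁴ − T₂⁴) / (1/ε₁ + 1/ε₂ − 1).
1/ε₁ + 1/ε₂ − 1 = 1/0.70 + 1/0.60 − 1 = 2.095.
T₁⁴ − T₂⁴ = 6.84×10^12 − 2.12×10^12 = 4.71×10^12 K⁴.
q = 5.67×10⁻⁸ × 4.71×10^12 / 2.095 = 1.28×10^5 W/m².

q ≈ 1.28×10^5 W/m²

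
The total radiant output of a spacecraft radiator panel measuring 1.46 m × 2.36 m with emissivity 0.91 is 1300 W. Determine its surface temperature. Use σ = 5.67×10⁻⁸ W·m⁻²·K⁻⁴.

T ≈ 292 K

A = 1.46 × 2.36 = 3.45 m².
From P = εσAT⁴, T = (P / εσA)^(1/4) = (1300 / (0.91 × 5.67×10⁻⁸ × 3.45))^(1/4).
T = (7.31×10^9)^(1/4) = 292 K.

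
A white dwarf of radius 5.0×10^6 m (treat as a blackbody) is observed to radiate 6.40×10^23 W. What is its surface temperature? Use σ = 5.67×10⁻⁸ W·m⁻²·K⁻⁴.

T ≈ 13800 K

A = 4πr² = 4π × (5.0×10^6)² = 3.14×10^14 m².
From P = σAT⁴, T = (P / σA)^(1/4) = (6.40×10^23 / (5.67×10⁻⁸ × 3.14×10^14))^(1/4).
T = (3.59×10^16)^(1/4) = 13800 K.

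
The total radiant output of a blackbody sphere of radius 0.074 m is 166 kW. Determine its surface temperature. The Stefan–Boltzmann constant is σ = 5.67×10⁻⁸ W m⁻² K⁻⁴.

A = 4πr² = 4π × (0.074)² = 0.0688 m².
From P = σAT⁴, T = (P / σA)^(1/4) = (1.66×10^5 / (5.67×10⁻⁸ × 0.0688))^(1/4).
T = (4.25×10^13)^(1/4) = 2550 K.

T ≈ 2550 K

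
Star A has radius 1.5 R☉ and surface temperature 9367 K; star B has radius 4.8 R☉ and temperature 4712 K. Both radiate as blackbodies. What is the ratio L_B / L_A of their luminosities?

L = 4πR²σT⁴ ∝ R²T⁴, so L_B/L_A = (4.8/1.5)² × (4712/9367)⁴ = 10.2 × 0.0640 = 0.656.

L_B/L_A ≈ 0.656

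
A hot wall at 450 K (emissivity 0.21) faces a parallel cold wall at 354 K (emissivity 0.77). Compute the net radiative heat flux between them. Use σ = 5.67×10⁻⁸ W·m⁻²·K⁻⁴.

For two large parallel gray plates, q = σ(T₁⁴ − T₂⁴) / (1/ε₁ + 1/ε₂ − 1).
1/ε₁ + 1/ε₂ − 1 = 1/0.21 + 1/0.77 − 1 = 5.061.
T₁⁴ − T₂⁴ = 4.10×10^10 − 1.57×10^10 = 2.53×10^10 K⁴.
q = 5.67×10⁻⁸ × 2.53×10^10 / 5.061 = 283 W/m².

q ≈ 283 W/m²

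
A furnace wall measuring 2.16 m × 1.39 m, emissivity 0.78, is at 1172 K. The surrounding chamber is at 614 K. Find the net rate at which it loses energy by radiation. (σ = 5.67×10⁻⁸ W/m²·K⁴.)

A = 2.16 × 1.39 = 3.00 m².
Q = εσA(T⁴ − T_s⁴). T⁴ − T_s⁴ = (1172)⁴ − (614)⁴ = 1.89×10^12 − 1.42×10^11 = 1.74×10^12 K⁴.
Q = 0.78 × 5.67×10⁻⁸ × 3.00 × 1.74×10^12 = 2.32×10^5 W.

Q ≈ 2.32×10^5 W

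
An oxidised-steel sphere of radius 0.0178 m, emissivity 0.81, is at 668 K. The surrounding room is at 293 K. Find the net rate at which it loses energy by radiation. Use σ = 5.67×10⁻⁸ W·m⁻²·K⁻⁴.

A = 4πr² = 4π × (0.0178)² = 3.98×10^-3 m².
Q = εσA(T⁴ − T_s⁴). T⁴ − T_s⁴ = (668)⁴ − (293)⁴ = 1.99×10^11 − 7.37×10^9 = 1.92×10^11 K⁴.
Q = 0.81 × 5.67×10⁻⁸ × 3.98×10^-3 × 1.92×10^11 = 35.1 W.

Q ≈ 35.1 W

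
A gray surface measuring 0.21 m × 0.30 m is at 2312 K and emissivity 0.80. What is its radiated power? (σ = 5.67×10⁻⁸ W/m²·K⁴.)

A = 0.21 × 0.30 = 0.0630 m².
P = εσAT⁴ = 0.80 × 5.67×10⁻⁸ × 0.0630 × (2312)⁴ = 0.80 × 5.67×10⁻⁸ × 0.0630 × 2.86×10^13.
P = 81700 W.

P ≈ 81700 W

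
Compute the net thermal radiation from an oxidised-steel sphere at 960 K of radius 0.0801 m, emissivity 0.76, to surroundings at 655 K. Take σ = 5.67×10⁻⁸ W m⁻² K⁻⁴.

A = 4πr² = 4π × (0.0801)² = 0.0806 m².
Q = εσA(T⁴ − T_s⁴). T⁴ − T_s⁴ = (960)⁴ − (655)⁴ = 8.49×10^11 − 1.84×10^11 = 6.65×10^11 K⁴.
Q = 0.76 × 5.67×10⁻⁸ × 0.0806 × 6.65×10^11 = 2310 W.

Q ≈ 2310 W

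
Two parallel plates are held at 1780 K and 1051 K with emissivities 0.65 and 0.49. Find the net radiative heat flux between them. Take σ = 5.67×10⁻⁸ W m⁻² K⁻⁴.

For two large parallel gray plates, q = σ(T₁⁴ − T₂⁴) / (1/ε₁ + 1/ε₂ − 1).
1/ε₁ + 1/ε₂ − 1 = 1/0.65 + 1/0.49 − 1 = 2.579.
T₁⁴ − T₂⁴ = 1.00×10^13 − 1.22×10^12 = 8.82×10^12 K⁴.
q = 5.67×10⁻⁸ × 8.82×10^12 / 2.579 = 1.94×10^5 W/m².

q ≈ 1.94×10^5 W/m²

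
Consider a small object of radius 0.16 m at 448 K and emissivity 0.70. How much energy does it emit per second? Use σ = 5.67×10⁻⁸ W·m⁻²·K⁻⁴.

A = 4πr² = 4π × (0.16)² = 0.322 m².
P = εσAT⁴ = 0.70 × 5.67×10⁻⁸ × 0.322 × (448)⁴ = 0.70 × 5.67×10⁻⁸ × 0.322 × 4.03×10^10.
P = 514 W.

P ≈ 514 W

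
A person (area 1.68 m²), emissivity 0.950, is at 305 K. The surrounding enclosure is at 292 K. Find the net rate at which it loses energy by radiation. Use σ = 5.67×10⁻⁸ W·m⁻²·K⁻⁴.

Q ≈ 125 W

Q = εσA(T⁴ − T_s⁴). T⁴ − T_s⁴ = (305)⁴ − (292)⁴ = 8.65×10^9 − 7.27×10^9 = 1.38×10^9 K⁴.
Q = 0.950 × 5.67×10⁻⁸ × 1.68 × 1.38×10^9 = 125 W.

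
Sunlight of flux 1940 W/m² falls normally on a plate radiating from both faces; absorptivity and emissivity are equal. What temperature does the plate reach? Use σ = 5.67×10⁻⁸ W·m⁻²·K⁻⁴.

T ≈ 362 K

Absorbed flux αS = emitted flux 2εσT⁴ per unit area; with α = ε this gives T = (S/2σ)^(1/4).
T = (1940 / (2 × 5.67×10⁻⁸))^(1/4) = (1.71×10^10)^(1/4).
T = 362 K.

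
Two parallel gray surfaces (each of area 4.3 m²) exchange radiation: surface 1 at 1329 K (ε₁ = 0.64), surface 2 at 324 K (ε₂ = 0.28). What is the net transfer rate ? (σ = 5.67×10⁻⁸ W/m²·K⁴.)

For two large parallel gray plates, q = σ(T₁⁴ − T₂⁴) / (1/ε₁ + 1/ε₂ − 1).
1/ε₁ + 1/ε₂ − 1 = 1/0.64 + 1/0.28 − 1 = 4.134.
T₁⁴ − T₂⁴ = 3.12×10^12 − 1.10×10^10 = 3.11×10^12 K⁴.
q = 5.67×10⁻⁸ × 3.11×10^12 / 4.134 = 42600 W/m².
Q = q·A = 42600 × 4.3 = 1.83×10^5 W.

Q ≈ 1.83×10^5 W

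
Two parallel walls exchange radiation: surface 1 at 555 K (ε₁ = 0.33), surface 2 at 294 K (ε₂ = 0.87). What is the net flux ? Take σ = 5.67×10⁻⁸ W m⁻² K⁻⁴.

For two large parallel gray plates, q = σ(T₁⁴ − T₂⁴) / (1/ε₁ + 1/ε₂ − 1).
1/ε₁ + 1/ε₂ − 1 = 1/0.33 + 1/0.87 − 1 = 3.180.
T₁⁴ − T₂⁴ = 9.49×10^10 − 7.47×10^9 = 8.74×10^10 K⁴.
q = 5.67×10⁻⁸ × 8.74×10^10 / 3.180 = 1560 W/m².

q ≈ 1560 W/m²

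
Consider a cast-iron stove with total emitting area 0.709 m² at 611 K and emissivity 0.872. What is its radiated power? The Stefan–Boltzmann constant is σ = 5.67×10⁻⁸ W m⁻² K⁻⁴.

P ≈ 4890 W

Stefan–Boltzmann: P = εσAT⁴ = 0.872 × 5.67×10⁻⁸ × 0.709 × (611)⁴ = 0.872 × 5.67×10⁻⁸ × 0.709 × 1.39×10^11.
P = 4890 W.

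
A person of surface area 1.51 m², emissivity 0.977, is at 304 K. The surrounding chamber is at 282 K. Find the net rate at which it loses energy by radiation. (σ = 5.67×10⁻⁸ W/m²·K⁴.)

Q ≈ 185 W

Q = εσA(T⁴ − T_s⁴). T⁴ − T_s⁴ = (304)⁴ − (282)⁴ = 8.54×10^9 − 6.32×10^9 = 2.22×10^9 K⁴.
Q = 0.977 × 5.67×10⁻⁸ × 1.51 × 2.22×10^9 = 185 W.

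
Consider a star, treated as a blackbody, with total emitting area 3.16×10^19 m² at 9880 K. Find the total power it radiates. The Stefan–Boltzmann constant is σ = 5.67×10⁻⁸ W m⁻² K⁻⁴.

P = σAT⁴ = 5.67×10⁻⁸ × 3.16×10^19 × (9880)⁴ = 5.67×10⁻⁸ × 3.16×10^19 × 9.53×10^15.
P = 1.71×10^28 W.

P ≈ 1.71×10^28 W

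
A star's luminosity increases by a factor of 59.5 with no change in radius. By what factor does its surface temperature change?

factor ≈ 2.78

P ∝ T⁴ ⇒ T ∝ P^(1/4), so T scales by (59.5)^(1/4) = 2.78.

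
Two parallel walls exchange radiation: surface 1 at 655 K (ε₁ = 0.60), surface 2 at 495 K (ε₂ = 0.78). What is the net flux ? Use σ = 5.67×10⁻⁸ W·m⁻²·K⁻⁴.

q ≈ 3610 W/m²

For two large parallel gray plates, q = σ(T₁⁴ − T₂⁴) / (1/ε₁ + 1/ε₂ − 1).
1/ε₁ + 1/ε₂ − 1 = 1/0.60 + 1/0.78 − 1 = 1.949.
T₁⁴ − T₂⁴ = 1.84×10^11 − 6.00×10^10 = 1.24×10^11 K⁴.
q = 5.67×10⁻⁸ × 1.24×10^11 / 1.949 = 3610 W/m².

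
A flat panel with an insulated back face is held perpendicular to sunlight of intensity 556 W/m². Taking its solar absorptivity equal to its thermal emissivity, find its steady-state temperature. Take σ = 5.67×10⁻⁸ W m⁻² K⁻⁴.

Absorbed flux αS = emitted flux εσT⁴ (one radiating face); with α = ε, T = (S/σ)^(1/4).
T = (556 / 5.67×10⁻⁸)^(1/4) = (9.81×10^9)^(1/4).
T = 315 K.

T ≈ 315 K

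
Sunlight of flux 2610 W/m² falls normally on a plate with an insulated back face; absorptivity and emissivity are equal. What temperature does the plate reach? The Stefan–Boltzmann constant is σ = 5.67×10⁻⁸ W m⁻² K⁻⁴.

T ≈ 463 K

Absorbed flux αS = emitted flux εσT⁴ (one radiating face); with α = ε, T = (S/σ)^(1/4).
T = (2610 / 5.67×10⁻⁸)^(1/4) = (4.60×10^10)^(1/4).
T = 463 K.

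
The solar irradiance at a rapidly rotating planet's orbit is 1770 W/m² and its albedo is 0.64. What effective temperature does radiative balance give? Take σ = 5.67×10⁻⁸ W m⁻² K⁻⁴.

T ≈ 230 K

Power absorbed = (1−a)S·πR²; power emitted = 4πR²σT⁴. Equating and cancelling πR²:
T = ((1−a)S / 4σ)^(1/4) = (637 / (4 × 5.67×10⁻⁸))^(1/4) = (2.81×10^9)^(1/4).
T = 230 K.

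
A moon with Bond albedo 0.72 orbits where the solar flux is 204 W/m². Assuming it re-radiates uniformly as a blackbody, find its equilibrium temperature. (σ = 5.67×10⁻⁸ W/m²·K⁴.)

Power absorbed = (1−a)S·πR²; power emitted = 4πR²σT⁴. Equating and cancelling πR²:
T = ((1−a)S / 4σ)^(1/4) = (57.1 / (4 × 5.67×10⁻⁸))^(1/4) = (2.52×10^8)^(1/4).
T = 126 K.

T ≈ 126 K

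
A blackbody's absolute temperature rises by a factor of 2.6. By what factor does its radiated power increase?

factor ≈ 45.7

P ∝ T⁴, so the power scales as (2.6)⁴ = 45.7.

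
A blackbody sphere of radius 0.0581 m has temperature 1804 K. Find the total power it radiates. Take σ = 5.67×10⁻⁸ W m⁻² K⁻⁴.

A = 4πr² = 4π × (0.0581)² = 0.0424 m².
P = σAT⁴ = 5.67×10⁻⁸ × 0.0424 × (1804)⁴ = 5.67×10⁻⁸ × 0.0424 × 1.06×10^13.
P = 25500 W.

P ≈ 25500 W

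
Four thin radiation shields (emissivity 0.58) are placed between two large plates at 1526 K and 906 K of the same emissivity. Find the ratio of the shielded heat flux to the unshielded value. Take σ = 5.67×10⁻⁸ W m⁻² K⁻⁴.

ratio ≈ 0.200

With N identical shields there are N+1 = 5 gaps in series, each with the same radiative resistance, so the flux falls to 1/(N+1) of its unshielded value.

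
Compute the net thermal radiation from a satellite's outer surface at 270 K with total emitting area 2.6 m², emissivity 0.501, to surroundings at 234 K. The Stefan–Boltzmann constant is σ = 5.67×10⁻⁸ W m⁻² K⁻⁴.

Q = εσA(T⁴ − T_s⁴). T⁴ − T_s⁴ = (270)⁴ − (234)⁴ = 5.31×10^9 − 3.00×10^9 = 2.32×10^9 K⁴.
Q = 0.501 × 5.67×10⁻⁸ × 2.60 × 2.32×10^9 = 171 W.

Q ≈ 171 W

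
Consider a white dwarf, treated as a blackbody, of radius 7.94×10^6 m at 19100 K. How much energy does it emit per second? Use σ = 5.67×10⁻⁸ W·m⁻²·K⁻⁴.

P ≈ 5.98×10^24 W

A = 4πr² = 4π × (7.94×10^6)² = 7.92×10^14 m².
P = σAT⁴ = 5.67×10⁻⁸ × 7.92×10^14 × (19100)⁴ = 5.67×10⁻⁸ × 7.92×10^14 × 1.33×10^17.
P = 5.98×10^24 W.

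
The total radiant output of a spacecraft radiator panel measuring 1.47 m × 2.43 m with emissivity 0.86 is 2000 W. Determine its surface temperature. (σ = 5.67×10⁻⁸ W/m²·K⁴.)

A = 1.47 × 2.43 = 3.57 m².
From P = εσAT⁴, T = (P / εσA)^(1/4) = (2000 / (0.86 × 5.67×10⁻⁸ × 3.57))^(1/4).
T = (1.15×10^10)^(1/4) = 327 K.

T ≈ 327 K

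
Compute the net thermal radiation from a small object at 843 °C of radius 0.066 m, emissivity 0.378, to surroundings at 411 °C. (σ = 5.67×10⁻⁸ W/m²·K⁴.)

A = 4πr² = 4π × (0.066)² = 0.0547 m².
Convert: 843 °C = 1116 K; 411 °C = 684 K.
Q = εσA(T⁴ − T_s⁴). T⁴ − T_s⁴ = (1116)⁴ − (684)⁴ = 1.55×10^12 − 2.19×10^11 = 1.33×10^12 K⁴.
Q = 0.378 × 5.67×10⁻⁸ × 0.0547 × 1.33×10^12 = 1560 W.

Q ≈ 1560 W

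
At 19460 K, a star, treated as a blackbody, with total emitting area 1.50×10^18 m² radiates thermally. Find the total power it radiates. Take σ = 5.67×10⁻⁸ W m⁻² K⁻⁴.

P = σAT⁴ = 5.67×10⁻⁸ × 1.50×10^18 × (19460)⁴ = 5.67×10⁻⁸ × 1.50×10^18 × 1.43×10^17.
P = 1.22×10^28 W.

P ≈ 1.22×10^28 W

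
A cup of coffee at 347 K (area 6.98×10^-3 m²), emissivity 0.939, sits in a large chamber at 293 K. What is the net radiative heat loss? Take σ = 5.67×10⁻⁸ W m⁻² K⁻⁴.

Q ≈ 2.65 W

Q = εσA(T⁴ − T_s⁴). T⁴ − T_s⁴ = (347)⁴ − (293)⁴ = 1.45×10^10 − 7.37×10^9 = 7.13×10^9 K⁴.
Q = 0.939 × 5.67×10⁻⁸ × 6.98×10^-3 × 7.13×10^9 = 2.65 W.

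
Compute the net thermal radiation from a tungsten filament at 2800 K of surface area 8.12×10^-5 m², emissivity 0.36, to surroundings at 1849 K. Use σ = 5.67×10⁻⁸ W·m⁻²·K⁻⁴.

Q ≈ 82.5 W

Q = εσA(T⁴ − T_s⁴). T⁴ − T_s⁴ = (2800)⁴ − (1849)⁴ = 6.15×10^13 − 1.17×10^13 = 4.98×10^13 K⁴.
Q = 0.36 × 5.67×10⁻⁸ × 8.12×10^-5 × 4.98×10^13 = 82.5 W.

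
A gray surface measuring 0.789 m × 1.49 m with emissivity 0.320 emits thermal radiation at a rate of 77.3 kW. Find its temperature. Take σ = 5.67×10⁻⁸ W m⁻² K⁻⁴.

T ≈ 1380 K

A = 0.789 × 1.49 = 1.18 m².
From P = εσAT⁴, T = (P / εσA)^(1/4) = (77300 / (0.320 × 5.67×10⁻⁸ × 1.18))^(1/4).
T = (3.62×10^12)^(1/4) = 1380 K.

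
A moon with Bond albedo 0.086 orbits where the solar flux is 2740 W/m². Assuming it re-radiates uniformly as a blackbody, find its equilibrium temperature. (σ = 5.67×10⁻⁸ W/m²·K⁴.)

T ≈ 324 K

Power absorbed = (1−a)S·πR²; power emitted = 4πR²σT⁴. Equating and cancelling πR²:
T = ((1−a)S / 4σ)^(1/4) = (2500 / (4 × 5.67×10⁻⁸))^(1/4) = (1.10×10^10)^(1/4).
T = 324 K.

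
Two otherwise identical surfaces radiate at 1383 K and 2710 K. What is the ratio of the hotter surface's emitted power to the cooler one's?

P ∝ T⁴, so the ratio is (2710/1383)⁴ = (1.960)⁴ = 14.7.

ratio ≈ 14.7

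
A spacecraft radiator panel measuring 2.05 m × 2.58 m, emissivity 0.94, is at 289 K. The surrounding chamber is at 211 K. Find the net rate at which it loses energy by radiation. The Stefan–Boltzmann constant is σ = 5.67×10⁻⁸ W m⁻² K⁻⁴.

A = 2.05 × 2.58 = 5.29 m².
Q = εσA(T⁴ − T_s⁴). T⁴ − T_s⁴ = (289)⁴ − (211)⁴ = 6.98×10^9 − 1.98×10^9 = 4.99×10^9 K⁴.
Q = 0.94 × 5.67×10⁻⁸ × 5.29 × 4.99×10^9 = 1410 W.

Q ≈ 1410 W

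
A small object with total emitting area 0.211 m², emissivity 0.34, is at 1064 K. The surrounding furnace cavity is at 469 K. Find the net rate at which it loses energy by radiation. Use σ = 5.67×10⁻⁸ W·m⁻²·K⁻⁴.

Q ≈ 5020 W

Q = εσA(T⁴ − T_s⁴). T⁴ − T_s⁴ = (1064)⁴ − (469)⁴ = 1.28×10^12 − 4.84×10^10 = 1.23×10^12 K⁴.
Q = 0.34 × 5.67×10⁻⁸ × 0.211 × 1.23×10^12 = 5020 W.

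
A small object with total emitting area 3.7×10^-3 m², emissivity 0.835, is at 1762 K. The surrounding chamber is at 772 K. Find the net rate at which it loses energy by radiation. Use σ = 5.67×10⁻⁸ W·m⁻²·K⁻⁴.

Q = εσA(T⁴ − T_s⁴). T⁴ − T_s⁴ = (1762)⁴ − (772)⁴ = 9.64×10^12 − 3.55×10^11 = 9.28×10^12 K⁴.
Q = 0.835 × 5.67×10⁻⁸ × 3.70×10^-3 × 9.28×10^12 = 1630 W.

Q ≈ 1630 W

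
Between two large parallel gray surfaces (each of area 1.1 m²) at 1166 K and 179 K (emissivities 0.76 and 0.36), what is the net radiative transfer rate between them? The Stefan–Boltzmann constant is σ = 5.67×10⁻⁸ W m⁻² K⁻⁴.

Q ≈ 37200 W

For two large parallel gray plates, q = σ(T₁⁴ − T₂⁴) / (1/ε₁ + 1/ε₂ − 1).
1/ε₁ + 1/ε₂ − 1 = 1/0.76 + 1/0.36 − 1 = 3.094.
T₁⁴ − T₂⁴ = 1.85×10^12 − 1.03×10^9 = 1.85×10^12 K⁴.
q = 5.67×10⁻⁸ × 1.85×10^12 / 3.094 = 33900 W/m².
Q = q·A = 33900 × 1.1 = 37200 W.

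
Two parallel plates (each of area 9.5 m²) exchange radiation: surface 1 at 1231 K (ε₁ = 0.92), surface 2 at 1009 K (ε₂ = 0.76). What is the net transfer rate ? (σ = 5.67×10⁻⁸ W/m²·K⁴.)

Q ≈ 4.84×10^5 W

For two large parallel gray plates, q = σ(T₁⁴ − T₂⁴) / (1/ε₁ + 1/ε₂ − 1).
1/ε₁ + 1/ε₂ − 1 = 1/0.92 + 1/0.76 − 1 = 1.403.
T₁⁴ − T₂⁴ = 2.30×10^12 − 1.04×10^12 = 1.26×10^12 K⁴.
q = 5.67×10⁻⁸ × 1.26×10^12 / 1.403 = 50900 W/m².
Q = q·A = 50900 × 9.5 = 4.84×10^5 W.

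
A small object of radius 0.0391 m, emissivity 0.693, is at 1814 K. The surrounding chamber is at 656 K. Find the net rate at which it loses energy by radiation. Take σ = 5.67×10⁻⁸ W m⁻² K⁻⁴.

Q ≈ 8030 W

A = 4πr² = 4π × (0.0391)² = 0.0192 m².
Q = εσA(T⁴ − T_s⁴). T⁴ − T_s⁴ = (1814)⁴ − (656)⁴ = 1.08×10^13 − 1.85×10^11 = 1.06×10^13 K⁴.
Q = 0.693 × 5.67×10⁻⁸ × 0.0192 × 1.06×10^13 = 8030 W.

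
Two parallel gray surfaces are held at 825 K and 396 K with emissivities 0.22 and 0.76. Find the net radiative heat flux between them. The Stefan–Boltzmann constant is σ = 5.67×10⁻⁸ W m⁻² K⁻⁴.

For two large parallel gray plates, q = σ(T₁⁴ − T₂⁴) / (1/ε₁ + 1/ε₂ − 1).
1/ε₁ + 1/ε₂ − 1 = 1/0.22 + 1/0.76 − 1 = 4.861.
T₁⁴ − T₂⁴ = 4.63×10^11 − 2.46×10^10 = 4.39×10^11 K⁴.
q = 5.67×10⁻⁸ × 4.39×10^11 / 4.861 = 5120 W/m².

q ≈ 5120 W/m²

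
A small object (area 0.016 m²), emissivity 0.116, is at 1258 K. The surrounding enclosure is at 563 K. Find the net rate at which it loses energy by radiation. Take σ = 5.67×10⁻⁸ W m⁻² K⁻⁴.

Q ≈ 253 W

Q = εσA(T⁴ − T_s⁴). T⁴ − T_s⁴ = (1258)⁴ − (563)⁴ = 2.50×10^12 − 1.00×10^11 = 2.40×10^12 K⁴.
Q = 0.116 × 5.67×10⁻⁸ × 0.0160 × 2.40×10^12 = 253 W.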